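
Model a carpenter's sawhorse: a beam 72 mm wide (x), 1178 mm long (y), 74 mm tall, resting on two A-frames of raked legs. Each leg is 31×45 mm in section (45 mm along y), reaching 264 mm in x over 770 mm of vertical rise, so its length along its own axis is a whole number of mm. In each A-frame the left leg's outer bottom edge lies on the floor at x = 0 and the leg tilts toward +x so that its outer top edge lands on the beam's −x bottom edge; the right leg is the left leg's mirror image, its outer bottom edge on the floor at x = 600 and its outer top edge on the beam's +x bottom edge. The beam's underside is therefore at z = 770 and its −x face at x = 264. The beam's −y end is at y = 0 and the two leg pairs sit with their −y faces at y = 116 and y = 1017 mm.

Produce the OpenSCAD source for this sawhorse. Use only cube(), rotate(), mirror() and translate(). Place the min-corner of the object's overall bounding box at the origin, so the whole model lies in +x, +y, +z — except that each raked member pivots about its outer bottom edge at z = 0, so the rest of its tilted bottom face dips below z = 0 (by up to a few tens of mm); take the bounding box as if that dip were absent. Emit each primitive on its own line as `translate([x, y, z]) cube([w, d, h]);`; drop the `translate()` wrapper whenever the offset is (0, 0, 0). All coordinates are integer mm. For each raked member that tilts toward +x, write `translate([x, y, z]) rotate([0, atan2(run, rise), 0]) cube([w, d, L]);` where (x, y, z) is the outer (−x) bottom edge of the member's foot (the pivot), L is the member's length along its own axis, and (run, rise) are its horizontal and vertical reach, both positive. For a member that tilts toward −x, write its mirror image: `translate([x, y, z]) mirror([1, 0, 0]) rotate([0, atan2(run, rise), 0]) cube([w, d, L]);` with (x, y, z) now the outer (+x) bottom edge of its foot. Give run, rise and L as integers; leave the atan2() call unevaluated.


translate([264, 0, 770]) cube([72, 1178, 74]);
translate([0, 116, 0]) rotate([0, atan2(264, 770), 0]) cube([31, 45, 814]);
translate([600, 116, 0]) mirror([1, 0, 0]) rotate([0, atan2(264, 770), 0]) cube([31, 45, 814]);
translate([0, 1017, 0]) rotate([0, atan2(264, 770), 0]) cube([31, 45, 814]);
translate([600, 1017, 0]) mirror([1, 0, 0]) rotate([0, atan2(264, 770), 0]) cube([31, 45, 814]);


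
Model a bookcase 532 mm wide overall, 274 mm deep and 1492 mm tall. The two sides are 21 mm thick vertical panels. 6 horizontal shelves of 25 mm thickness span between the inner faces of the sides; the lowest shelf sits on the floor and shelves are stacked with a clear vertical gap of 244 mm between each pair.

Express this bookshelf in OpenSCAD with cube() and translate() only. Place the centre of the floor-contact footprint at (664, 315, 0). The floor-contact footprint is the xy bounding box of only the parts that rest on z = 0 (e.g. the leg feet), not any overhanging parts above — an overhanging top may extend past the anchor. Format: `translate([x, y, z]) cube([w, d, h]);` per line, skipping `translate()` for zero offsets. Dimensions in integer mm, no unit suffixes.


translate([398, 178, 0]) cube([21, 274, 1492]);
translate([909, 178, 0]) cube([21, 274, 1492]);
translate([419, 178, 0]) cube([490, 274, 25]);
translate([419, 178, 269]) cube([490, 274, 25]);
translate([419, 178, 538]) cube([490, 274, 25]);
translate([419, 178, 807]) cube([490, 274, 25]);
translate([419, 178, 1076]) cube([490, 274, 25]);
translate([419, 178, 1345]) cube([490, 274, 25]);


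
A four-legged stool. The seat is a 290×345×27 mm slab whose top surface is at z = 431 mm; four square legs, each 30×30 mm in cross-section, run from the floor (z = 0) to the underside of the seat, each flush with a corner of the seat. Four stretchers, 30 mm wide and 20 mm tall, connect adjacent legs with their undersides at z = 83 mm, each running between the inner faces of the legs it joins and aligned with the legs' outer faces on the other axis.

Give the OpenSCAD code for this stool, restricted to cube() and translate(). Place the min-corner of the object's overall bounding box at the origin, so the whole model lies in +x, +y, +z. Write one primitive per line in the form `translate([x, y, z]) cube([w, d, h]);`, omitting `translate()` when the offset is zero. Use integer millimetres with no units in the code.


// leg_h = 431 - 27 = 404
// stretcher span = 290 - 2*30 = 230
translate([0, 0, 404]) cube([290, 345, 27]);
cube([30, 30, 404]);
translate([260, 0, 0]) cube([30, 30, 404]);
translate([0, 315, 0]) cube([30, 30, 404]);
translate([260, 315, 0]) cube([30, 30, 404]);
translate([30, 0, 83]) cube([230, 30, 20]);
translate([30, 315, 83]) cube([230, 30, 20]);
translate([0, 30, 83]) cube([30, 285, 20]);
translate([260, 30, 83]) cube([30, 285, 20]);


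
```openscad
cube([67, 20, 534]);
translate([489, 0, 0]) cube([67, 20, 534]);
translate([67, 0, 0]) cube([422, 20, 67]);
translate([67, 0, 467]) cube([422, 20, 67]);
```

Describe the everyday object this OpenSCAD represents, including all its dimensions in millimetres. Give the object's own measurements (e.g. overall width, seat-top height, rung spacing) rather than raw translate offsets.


A rectangular picture frame lying in the x–z plane (depth along y). The opening is 422 mm wide (x) by 400 mm tall (z), surrounded by a border 67 mm wide on all four sides. The frame is 20 mm deep and is made of two full-height vertical stiles with two horizontal rails fitted between them.


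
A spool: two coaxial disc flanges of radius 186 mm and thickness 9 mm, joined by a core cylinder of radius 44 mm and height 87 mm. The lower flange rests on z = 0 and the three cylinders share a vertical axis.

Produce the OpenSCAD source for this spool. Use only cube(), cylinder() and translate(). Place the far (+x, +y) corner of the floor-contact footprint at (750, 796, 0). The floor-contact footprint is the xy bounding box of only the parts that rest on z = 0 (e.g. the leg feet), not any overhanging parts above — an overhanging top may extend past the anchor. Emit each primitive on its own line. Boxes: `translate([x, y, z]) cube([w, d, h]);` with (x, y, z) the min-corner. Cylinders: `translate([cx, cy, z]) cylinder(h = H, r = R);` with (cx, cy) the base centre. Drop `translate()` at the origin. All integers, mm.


translate([564, 610, 0]) cylinder(h = 9, r = 186);
translate([564, 610, 9]) cylinder(h = 87, r = 44);
translate([564, 610, 96]) cylinder(h = 9, r = 186);


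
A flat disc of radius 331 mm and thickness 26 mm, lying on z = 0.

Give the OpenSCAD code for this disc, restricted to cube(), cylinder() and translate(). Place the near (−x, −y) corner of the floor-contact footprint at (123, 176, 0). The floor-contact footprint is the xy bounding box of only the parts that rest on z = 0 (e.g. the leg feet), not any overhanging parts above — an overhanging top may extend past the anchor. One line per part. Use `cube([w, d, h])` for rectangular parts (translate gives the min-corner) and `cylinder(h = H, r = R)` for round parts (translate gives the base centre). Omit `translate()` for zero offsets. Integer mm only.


translate([454, 507, 0]) cylinder(h = 26, r = 331);


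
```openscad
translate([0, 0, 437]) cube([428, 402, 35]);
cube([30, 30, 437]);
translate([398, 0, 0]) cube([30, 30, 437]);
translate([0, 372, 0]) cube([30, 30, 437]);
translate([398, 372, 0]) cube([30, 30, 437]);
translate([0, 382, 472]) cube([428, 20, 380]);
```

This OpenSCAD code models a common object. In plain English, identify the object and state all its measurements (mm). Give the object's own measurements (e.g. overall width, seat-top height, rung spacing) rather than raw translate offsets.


A chair. The seat is a 428×402×35 mm slab with its top at z = 472 mm, on four 30×30 mm corner legs (flush with the seat edges, standing on z = 0). A flat backrest 20 mm thick, 380 mm tall, spans the full seat width and rises from the seat top along its +y edge, rear face flush with the rear of the seat.


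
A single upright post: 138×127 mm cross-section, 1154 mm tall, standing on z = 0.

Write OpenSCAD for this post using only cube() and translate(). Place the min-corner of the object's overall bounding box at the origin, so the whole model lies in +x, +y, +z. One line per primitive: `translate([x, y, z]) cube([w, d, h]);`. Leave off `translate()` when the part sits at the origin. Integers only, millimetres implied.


cube([138, 127, 1154]);


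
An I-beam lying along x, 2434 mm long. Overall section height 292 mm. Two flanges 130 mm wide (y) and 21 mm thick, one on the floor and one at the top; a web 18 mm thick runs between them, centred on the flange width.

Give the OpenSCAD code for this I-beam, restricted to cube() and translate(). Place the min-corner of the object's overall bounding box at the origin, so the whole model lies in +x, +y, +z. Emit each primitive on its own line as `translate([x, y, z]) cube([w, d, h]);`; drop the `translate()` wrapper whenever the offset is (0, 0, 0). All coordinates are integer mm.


cube([2434, 130, 21]);
translate([0, 56, 21]) cube([2434, 18, 250]);
translate([0, 0, 271]) cube([2434, 130, 21]);


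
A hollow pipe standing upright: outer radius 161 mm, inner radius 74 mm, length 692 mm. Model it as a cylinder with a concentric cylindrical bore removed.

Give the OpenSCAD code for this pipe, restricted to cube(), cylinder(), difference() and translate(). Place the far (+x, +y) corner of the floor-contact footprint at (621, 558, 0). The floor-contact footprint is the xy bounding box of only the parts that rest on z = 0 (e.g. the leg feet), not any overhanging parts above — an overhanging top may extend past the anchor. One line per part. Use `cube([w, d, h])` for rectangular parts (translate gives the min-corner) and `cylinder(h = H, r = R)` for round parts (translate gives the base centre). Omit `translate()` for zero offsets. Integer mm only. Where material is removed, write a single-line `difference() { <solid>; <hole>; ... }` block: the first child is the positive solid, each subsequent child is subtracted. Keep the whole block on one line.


difference() { translate([460, 397, 0]) cylinder(h = 692, r = 161); translate([460, 397, 0]) cylinder(h = 692, r = 74); }


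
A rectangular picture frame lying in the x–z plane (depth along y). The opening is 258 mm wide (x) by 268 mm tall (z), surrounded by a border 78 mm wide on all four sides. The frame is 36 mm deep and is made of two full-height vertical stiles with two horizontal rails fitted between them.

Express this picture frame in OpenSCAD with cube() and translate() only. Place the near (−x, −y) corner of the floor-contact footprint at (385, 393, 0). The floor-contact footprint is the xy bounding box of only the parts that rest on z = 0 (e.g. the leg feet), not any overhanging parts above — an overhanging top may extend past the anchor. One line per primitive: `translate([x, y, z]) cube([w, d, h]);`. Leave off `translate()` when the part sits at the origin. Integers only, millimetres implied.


translate([385, 393, 0]) cube([78, 36, 424]);
translate([721, 393, 0]) cube([78, 36, 424]);
translate([463, 393, 0]) cube([258, 36, 78]);
translate([463, 393, 346]) cube([258, 36, 78]);


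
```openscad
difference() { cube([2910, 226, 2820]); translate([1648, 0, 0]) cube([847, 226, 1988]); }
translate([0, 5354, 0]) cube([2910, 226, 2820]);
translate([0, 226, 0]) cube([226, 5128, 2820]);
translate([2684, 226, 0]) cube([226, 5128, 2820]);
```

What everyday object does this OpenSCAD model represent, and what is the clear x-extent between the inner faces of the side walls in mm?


A single room. The interior width is 2458 mm.

Four walls enclosing a rectangle with a door in the front wall — a room. Outside width 2910 minus two 226 mm walls gives 2458 mm.


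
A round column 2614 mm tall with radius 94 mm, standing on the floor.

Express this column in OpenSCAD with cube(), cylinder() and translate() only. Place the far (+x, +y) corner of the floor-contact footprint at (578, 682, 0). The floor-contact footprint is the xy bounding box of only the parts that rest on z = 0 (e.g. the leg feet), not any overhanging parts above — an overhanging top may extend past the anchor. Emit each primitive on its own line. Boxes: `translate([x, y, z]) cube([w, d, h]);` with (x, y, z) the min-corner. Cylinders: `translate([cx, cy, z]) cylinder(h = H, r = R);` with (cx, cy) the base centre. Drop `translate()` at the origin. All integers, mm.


translate([484, 588, 0]) cylinder(h = 2614, r = 94);


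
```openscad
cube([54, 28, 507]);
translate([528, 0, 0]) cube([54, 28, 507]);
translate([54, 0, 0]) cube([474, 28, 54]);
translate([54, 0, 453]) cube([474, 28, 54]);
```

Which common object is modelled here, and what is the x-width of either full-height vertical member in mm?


A picture frame. The border width is 54 mm.

Four thin pieces enclosing a rectangular opening — a picture frame. The two full-height stiles are 507 mm tall; the top rail sits at z = 453 and is 54 mm tall, so the border above the opening is 507 − 453 = 54 mm, matching the stile x-width.


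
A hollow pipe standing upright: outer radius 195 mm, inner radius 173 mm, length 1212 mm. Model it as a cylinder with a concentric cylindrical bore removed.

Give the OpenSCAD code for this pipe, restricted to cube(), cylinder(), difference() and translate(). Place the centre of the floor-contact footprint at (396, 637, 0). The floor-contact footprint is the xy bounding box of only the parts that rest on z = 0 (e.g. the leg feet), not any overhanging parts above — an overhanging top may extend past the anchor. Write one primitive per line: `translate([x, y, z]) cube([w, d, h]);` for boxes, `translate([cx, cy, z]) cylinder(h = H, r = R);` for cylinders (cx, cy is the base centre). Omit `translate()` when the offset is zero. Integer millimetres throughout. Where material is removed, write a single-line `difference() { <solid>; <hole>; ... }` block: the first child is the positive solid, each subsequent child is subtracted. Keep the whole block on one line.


difference() { translate([396, 637, 0]) cylinder(h = 1212, r = 195); translate([396, 637, 0]) cylinder(h = 1212, r = 173); }


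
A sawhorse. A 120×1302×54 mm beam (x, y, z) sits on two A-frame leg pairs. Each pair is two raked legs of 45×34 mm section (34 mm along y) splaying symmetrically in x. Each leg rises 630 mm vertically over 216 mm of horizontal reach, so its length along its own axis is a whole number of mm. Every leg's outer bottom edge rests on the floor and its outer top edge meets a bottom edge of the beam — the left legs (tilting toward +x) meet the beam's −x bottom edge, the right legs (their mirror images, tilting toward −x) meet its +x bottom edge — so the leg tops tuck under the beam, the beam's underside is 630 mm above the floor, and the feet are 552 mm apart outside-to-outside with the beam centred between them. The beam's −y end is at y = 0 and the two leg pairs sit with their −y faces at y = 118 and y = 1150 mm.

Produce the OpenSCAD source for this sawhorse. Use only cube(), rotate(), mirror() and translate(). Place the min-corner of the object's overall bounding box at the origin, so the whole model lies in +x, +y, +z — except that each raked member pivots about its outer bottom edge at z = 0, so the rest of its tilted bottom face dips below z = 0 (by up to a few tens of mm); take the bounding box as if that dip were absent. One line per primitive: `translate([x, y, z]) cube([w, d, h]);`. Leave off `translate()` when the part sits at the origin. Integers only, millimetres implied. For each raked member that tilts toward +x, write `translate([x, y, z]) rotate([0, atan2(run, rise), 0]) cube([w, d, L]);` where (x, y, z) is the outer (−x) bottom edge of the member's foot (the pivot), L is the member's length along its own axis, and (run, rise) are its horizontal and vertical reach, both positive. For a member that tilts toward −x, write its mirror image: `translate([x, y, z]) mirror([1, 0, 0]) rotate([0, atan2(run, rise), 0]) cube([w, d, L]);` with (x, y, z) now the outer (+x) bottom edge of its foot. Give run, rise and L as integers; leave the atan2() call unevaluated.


translate([216, 0, 630]) cube([120, 1302, 54]);
translate([0, 118, 0]) rotate([0, atan2(216, 630), 0]) cube([45, 34, 666]);
translate([552, 118, 0]) mirror([1, 0, 0]) rotate([0, atan2(216, 630), 0]) cube([45, 34, 666]);
translate([0, 1150, 0]) rotate([0, atan2(216, 630), 0]) cube([45, 34, 666]);
translate([552, 1150, 0]) mirror([1, 0, 0]) rotate([0, atan2(216, 630), 0]) cube([45, 34, 666]);


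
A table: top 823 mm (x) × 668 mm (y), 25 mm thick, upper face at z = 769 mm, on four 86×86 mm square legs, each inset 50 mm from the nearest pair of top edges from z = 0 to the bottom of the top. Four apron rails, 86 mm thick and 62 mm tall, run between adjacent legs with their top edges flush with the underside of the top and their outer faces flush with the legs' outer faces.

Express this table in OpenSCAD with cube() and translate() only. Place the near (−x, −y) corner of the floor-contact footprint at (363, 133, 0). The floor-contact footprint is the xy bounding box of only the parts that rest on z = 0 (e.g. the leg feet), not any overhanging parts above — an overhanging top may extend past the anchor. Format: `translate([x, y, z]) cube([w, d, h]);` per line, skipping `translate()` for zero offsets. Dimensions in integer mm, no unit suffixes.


translate([313, 83, 744]) cube([823, 668, 25]);
translate([363, 133, 0]) cube([86, 86, 744]);
translate([1000, 133, 0]) cube([86, 86, 744]);
translate([363, 615, 0]) cube([86, 86, 744]);
translate([1000, 615, 0]) cube([86, 86, 744]);
translate([449, 133, 682]) cube([551, 86, 62]);
translate([449, 615, 682]) cube([551, 86, 62]);
translate([363, 219, 682]) cube([86, 396, 62]);
translate([1000, 219, 682]) cube([86, 396, 62]);


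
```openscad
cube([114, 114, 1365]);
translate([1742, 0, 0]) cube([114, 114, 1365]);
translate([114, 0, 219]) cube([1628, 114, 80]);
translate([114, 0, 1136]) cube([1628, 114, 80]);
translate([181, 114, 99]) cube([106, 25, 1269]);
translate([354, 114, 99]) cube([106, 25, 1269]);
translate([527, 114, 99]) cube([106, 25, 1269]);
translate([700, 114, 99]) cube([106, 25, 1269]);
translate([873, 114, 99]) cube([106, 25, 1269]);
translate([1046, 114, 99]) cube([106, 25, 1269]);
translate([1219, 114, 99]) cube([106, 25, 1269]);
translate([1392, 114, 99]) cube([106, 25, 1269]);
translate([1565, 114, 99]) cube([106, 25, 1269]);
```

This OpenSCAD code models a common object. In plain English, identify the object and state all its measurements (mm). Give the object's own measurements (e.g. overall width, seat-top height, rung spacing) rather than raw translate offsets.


A fence section. Two 114×114 mm posts, 1365 mm tall, stand on the floor with a clear span of 1628 mm between their inner faces. Two horizontal rails of 114×80 mm section span the gap between the posts with their undersides at z = 219 mm and z = 1136 mm, flush with the posts' −y face. 9 pickets, each 106 mm wide, 25 mm thick and 1269 mm tall, are fixed to the +y face of the rails with their bottoms at z = 99 mm, spaced across the span with a 67 mm gap after the −x post and between neighbouring pickets, with 71 mm left before the +x post.


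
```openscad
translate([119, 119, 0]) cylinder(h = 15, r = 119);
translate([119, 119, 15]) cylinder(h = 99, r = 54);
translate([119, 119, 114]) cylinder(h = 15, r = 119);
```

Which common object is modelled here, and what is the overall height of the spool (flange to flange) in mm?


A spool. The overall height is 129 mm.

Three coaxial cylinders, large–small–large — a spool. Two 15 mm flanges and a 99 mm core give 15 + 99 + 15 = 129 mm.


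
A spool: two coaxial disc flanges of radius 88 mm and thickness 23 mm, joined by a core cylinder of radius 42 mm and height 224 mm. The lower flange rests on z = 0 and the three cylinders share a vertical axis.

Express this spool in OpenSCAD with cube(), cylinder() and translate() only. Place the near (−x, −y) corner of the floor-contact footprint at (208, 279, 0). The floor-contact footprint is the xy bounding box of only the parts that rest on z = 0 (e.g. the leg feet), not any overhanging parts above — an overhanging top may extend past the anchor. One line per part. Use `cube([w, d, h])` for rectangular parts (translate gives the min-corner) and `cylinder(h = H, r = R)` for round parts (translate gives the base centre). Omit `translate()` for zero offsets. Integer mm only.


translate([296, 367, 0]) cylinder(h = 23, r = 88);
translate([296, 367, 23]) cylinder(h = 224, r = 42);
translate([296, 367, 247]) cylinder(h = 23, r = 88);


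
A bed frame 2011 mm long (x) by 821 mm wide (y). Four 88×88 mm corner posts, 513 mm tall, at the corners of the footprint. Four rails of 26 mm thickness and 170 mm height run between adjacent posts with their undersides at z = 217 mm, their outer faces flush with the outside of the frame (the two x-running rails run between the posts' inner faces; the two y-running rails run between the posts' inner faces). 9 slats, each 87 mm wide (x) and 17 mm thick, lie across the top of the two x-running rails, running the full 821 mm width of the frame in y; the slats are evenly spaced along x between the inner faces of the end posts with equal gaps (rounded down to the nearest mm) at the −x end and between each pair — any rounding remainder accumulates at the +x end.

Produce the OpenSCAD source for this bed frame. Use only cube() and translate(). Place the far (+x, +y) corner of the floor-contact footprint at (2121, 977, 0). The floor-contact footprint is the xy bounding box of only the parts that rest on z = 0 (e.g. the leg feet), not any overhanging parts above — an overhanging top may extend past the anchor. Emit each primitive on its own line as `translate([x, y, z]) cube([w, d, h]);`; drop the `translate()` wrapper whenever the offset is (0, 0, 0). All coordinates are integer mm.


translate([110, 156, 0]) cube([88, 88, 513]);
translate([110, 889, 0]) cube([88, 88, 513]);
translate([2033, 156, 0]) cube([88, 88, 513]);
translate([2033, 889, 0]) cube([88, 88, 513]);
translate([198, 156, 217]) cube([1835, 26, 170]);
translate([198, 951, 217]) cube([1835, 26, 170]);
translate([110, 244, 217]) cube([26, 645, 170]);
translate([2095, 244, 217]) cube([26, 645, 170]);
translate([303, 156, 387]) cube([87, 821, 17]);
translate([495, 156, 387]) cube([87, 821, 17]);
translate([687, 156, 387]) cube([87, 821, 17]);
translate([879, 156, 387]) cube([87, 821, 17]);
translate([1071, 156, 387]) cube([87, 821, 17]);
translate([1263, 156, 387]) cube([87, 821, 17]);
translate([1455, 156, 387]) cube([87, 821, 17]);
translate([1647, 156, 387]) cube([87, 821, 17]);
translate([1839, 156, 387]) cube([87, 821, 17]);


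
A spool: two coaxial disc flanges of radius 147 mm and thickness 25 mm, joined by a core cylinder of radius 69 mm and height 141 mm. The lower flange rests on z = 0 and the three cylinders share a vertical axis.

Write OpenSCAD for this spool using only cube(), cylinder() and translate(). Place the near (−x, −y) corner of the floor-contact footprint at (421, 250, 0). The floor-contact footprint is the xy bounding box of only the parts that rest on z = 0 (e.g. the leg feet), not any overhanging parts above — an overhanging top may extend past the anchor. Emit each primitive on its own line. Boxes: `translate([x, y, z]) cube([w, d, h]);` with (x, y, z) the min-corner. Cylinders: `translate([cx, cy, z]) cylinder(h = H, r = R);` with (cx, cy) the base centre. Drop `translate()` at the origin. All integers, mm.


translate([568, 397, 0]) cylinder(h = 25, r = 147);
translate([568, 397, 25]) cylinder(h = 141, r = 69);
translate([568, 397, 166]) cylinder(h = 25, r = 147);


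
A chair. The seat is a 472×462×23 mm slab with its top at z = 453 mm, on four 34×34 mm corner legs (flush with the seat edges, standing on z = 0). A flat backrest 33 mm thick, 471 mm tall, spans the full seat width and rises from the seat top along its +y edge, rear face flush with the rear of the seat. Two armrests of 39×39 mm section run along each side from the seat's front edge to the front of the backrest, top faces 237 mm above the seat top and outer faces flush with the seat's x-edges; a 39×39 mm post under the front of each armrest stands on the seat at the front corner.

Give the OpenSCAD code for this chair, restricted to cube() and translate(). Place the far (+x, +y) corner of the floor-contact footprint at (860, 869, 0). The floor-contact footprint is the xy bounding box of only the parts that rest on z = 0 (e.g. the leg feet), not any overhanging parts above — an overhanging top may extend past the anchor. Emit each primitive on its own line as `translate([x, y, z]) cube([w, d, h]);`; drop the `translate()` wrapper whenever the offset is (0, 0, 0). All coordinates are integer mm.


translate([388, 407, 430]) cube([472, 462, 23]);
translate([388, 407, 0]) cube([34, 34, 430]);
translate([826, 407, 0]) cube([34, 34, 430]);
translate([388, 835, 0]) cube([34, 34, 430]);
translate([826, 835, 0]) cube([34, 34, 430]);
translate([388, 836, 453]) cube([472, 33, 471]);
translate([388, 407, 651]) cube([39, 429, 39]);
translate([821, 407, 651]) cube([39, 429, 39]);
translate([388, 407, 453]) cube([39, 39, 198]);
translate([821, 407, 453]) cube([39, 39, 198]);


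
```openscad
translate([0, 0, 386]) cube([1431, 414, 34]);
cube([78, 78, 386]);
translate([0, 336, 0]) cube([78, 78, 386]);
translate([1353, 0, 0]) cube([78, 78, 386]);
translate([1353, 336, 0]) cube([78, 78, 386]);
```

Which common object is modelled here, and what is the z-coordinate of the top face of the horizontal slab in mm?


A bench. The seat-top height is 420 mm.

A long slab on four corner posts — a bench. The slab sits at z = 386 with thickness 34, so the top is 386 + 34 = 420 mm.


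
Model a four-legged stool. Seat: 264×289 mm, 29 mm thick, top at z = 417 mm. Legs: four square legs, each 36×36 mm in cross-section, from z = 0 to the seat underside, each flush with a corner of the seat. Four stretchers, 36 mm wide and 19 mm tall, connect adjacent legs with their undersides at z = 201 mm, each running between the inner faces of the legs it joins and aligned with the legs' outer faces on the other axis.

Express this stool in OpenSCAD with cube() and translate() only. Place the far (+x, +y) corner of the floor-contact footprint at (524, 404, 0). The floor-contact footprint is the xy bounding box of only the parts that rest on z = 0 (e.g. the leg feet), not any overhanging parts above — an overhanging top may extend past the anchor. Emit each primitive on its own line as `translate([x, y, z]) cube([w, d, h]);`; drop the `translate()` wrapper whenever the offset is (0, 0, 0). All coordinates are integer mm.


translate([260, 115, 388]) cube([264, 289, 29]);
translate([260, 115, 0]) cube([36, 36, 388]);
translate([488, 115, 0]) cube([36, 36, 388]);
translate([260, 368, 0]) cube([36, 36, 388]);
translate([488, 368, 0]) cube([36, 36, 388]);
translate([296, 115, 201]) cube([192, 36, 19]);
translate([296, 368, 201]) cube([192, 36, 19]);
translate([260, 151, 201]) cube([36, 217, 19]);
translate([488, 151, 201]) cube([36, 217, 19]);


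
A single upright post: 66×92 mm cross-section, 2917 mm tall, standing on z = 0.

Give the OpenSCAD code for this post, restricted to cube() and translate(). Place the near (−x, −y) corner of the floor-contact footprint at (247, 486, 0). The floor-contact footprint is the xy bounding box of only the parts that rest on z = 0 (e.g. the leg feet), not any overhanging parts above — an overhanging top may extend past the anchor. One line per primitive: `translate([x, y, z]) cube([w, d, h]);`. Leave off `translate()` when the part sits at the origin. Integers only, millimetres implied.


translate([247, 486, 0]) cube([66, 92, 2917]);


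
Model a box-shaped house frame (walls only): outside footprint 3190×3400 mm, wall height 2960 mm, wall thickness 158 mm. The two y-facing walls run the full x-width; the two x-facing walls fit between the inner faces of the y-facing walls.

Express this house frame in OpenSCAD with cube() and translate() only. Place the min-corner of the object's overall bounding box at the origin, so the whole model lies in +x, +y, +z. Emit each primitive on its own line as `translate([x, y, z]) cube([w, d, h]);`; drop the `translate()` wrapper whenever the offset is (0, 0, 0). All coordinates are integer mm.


cube([3190, 158, 2960]);
translate([0, 3242, 0]) cube([3190, 158, 2960]);
translate([0, 158, 0]) cube([158, 3084, 2960]);
translate([3032, 158, 0]) cube([158, 3084, 2960]);


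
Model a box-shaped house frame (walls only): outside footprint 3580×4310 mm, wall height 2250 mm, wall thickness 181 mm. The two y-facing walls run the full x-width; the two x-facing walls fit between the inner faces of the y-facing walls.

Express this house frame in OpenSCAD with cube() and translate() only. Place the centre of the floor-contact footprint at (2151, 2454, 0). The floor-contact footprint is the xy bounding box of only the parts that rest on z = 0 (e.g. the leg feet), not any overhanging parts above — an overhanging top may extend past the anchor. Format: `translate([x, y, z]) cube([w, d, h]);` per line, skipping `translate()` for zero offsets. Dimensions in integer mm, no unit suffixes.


translate([361, 299, 0]) cube([3580, 181, 2250]);
translate([361, 4428, 0]) cube([3580, 181, 2250]);
translate([361, 480, 0]) cube([181, 3948, 2250]);
translate([3760, 480, 0]) cube([181, 3948, 2250]);


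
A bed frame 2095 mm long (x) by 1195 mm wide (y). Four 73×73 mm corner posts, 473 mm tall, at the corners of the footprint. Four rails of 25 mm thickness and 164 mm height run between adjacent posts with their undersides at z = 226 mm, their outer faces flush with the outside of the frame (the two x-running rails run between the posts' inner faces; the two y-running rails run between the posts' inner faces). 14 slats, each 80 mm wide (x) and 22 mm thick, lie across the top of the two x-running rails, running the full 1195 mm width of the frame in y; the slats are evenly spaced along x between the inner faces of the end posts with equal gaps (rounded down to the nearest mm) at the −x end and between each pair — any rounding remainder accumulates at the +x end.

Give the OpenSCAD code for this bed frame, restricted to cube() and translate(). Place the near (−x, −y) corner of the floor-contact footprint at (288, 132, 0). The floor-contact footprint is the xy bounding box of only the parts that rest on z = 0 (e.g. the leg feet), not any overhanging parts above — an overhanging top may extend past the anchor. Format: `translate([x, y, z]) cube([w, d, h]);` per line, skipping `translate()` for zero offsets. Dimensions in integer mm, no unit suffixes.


// slat z = rail_z + rail_h = 226 + 164 = 390
// slat gap = ⌊(1949 − 14·80) / 15⌋ = 55
translate([288, 132, 0]) cube([73, 73, 473]);
translate([288, 1254, 0]) cube([73, 73, 473]);
translate([2310, 132, 0]) cube([73, 73, 473]);
translate([2310, 1254, 0]) cube([73, 73, 473]);
translate([361, 132, 226]) cube([1949, 25, 164]);
translate([361, 1302, 226]) cube([1949, 25, 164]);
translate([288, 205, 226]) cube([25, 1049, 164]);
translate([2358, 205, 226]) cube([25, 1049, 164]);
translate([416, 132, 390]) cube([80, 1195, 22]);
translate([551, 132, 390]) cube([80, 1195, 22]);
translate([686, 132, 390]) cube([80, 1195, 22]);
translate([821, 132, 390]) cube([80, 1195, 22]);
translate([956, 132, 390]) cube([80, 1195, 22]);
translate([1091, 132, 390]) cube([80, 1195, 22]);
translate([1226, 132, 390]) cube([80, 1195, 22]);
translate([1361, 132, 390]) cube([80, 1195, 22]);
translate([1496, 132, 390]) cube([80, 1195, 22]);
translate([1631, 132, 390]) cube([80, 1195, 22]);
translate([1766, 132, 390]) cube([80, 1195, 22]);
translate([1901, 132, 390]) cube([80, 1195, 22]);
translate([2036, 132, 390]) cube([80, 1195, 22]);
translate([2171, 132, 390]) cube([80, 1195, 22]);


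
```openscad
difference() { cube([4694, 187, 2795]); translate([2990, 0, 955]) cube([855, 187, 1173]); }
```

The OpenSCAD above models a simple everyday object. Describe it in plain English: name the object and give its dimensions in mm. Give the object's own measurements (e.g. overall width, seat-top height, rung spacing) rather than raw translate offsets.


A wall 4694 mm long (x), 187 mm thick (y), 2795 mm tall, with a rectangular window opening cut through it. The opening is 855 mm wide and 1173 mm tall; its sill is at z = 955 mm and its near (−x) edge is 2990 mm from the wall's −x end. The opening passes through the full wall thickness.


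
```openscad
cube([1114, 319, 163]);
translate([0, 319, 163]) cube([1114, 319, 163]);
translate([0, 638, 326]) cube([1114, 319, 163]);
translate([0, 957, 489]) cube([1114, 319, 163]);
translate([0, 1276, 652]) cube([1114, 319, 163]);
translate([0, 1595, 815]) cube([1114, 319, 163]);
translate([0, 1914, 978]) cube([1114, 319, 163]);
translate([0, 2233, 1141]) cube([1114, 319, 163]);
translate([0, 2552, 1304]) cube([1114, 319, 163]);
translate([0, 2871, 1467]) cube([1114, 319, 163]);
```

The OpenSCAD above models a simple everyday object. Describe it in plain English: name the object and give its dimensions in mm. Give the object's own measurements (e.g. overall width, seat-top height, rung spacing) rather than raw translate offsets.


A straight staircase of 10 solid steps. Each step is 1114 mm wide (x), 319 mm deep (y, the going) and 163 mm tall (the rise). The first step rests on the floor; each subsequent step sits one going further in +y and one rise higher in +z, directly behind and above the previous step with no overlap.


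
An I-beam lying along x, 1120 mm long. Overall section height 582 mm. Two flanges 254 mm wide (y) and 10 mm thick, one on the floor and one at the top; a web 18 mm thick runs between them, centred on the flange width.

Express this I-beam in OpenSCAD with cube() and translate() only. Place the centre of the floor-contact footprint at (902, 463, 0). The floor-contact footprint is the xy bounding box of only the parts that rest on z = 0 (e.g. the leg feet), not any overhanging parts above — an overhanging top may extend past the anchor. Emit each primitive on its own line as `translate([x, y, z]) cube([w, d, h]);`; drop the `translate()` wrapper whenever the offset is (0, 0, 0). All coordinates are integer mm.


translate([342, 336, 0]) cube([1120, 254, 10]);
translate([342, 454, 10]) cube([1120, 18, 562]);
translate([342, 336, 572]) cube([1120, 254, 10]);


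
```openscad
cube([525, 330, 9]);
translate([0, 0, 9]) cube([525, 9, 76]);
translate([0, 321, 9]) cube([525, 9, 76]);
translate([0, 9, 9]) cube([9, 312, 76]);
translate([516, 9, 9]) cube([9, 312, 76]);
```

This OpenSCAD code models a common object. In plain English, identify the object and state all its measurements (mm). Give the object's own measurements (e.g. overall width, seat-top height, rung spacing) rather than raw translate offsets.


An open-topped rectangular box: outside dimensions 525×330×85 mm, with a uniform wall and base thickness of 9 mm. The base is a full 525×330 slab on the floor; four walls sit on top of the base. The front and back walls (the −y and +y sides) span the full width; the two side walls fit between them.


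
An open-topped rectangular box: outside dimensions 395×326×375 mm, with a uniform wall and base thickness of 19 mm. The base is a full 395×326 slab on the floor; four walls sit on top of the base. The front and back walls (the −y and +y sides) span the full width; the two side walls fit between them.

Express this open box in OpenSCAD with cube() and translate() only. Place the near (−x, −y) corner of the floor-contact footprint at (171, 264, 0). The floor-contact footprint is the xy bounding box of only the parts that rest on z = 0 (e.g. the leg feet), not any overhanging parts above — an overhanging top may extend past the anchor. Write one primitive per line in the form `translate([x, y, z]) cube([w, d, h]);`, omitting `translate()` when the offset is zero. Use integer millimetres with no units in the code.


translate([171, 264, 0]) cube([395, 326, 19]);
translate([171, 264, 19]) cube([395, 19, 356]);
translate([171, 571, 19]) cube([395, 19, 356]);
translate([171, 283, 19]) cube([19, 288, 356]);
translate([547, 283, 19]) cube([19, 288, 356]);


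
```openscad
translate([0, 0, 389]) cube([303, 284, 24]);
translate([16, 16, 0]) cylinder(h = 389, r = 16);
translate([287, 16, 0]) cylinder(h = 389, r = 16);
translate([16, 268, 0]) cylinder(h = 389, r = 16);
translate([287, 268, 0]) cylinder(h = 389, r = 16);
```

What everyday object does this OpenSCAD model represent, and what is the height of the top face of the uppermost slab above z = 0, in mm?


A stool. The seat height is 413 mm.

A 303×284×24 slab at z = 389 on four corner cylinders — a stool. The seat top is 389 + 24 = 413 mm.


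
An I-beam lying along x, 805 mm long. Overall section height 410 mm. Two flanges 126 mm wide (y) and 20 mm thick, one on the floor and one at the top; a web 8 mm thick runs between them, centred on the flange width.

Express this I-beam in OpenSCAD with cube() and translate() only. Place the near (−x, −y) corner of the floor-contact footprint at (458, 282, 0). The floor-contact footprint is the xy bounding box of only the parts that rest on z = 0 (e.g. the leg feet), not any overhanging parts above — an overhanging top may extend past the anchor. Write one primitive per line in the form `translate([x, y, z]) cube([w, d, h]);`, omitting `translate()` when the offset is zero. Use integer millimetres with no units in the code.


translate([458, 282, 0]) cube([805, 126, 20]);
translate([458, 341, 20]) cube([805, 8, 370]);
translate([458, 282, 390]) cube([805, 126, 20]);


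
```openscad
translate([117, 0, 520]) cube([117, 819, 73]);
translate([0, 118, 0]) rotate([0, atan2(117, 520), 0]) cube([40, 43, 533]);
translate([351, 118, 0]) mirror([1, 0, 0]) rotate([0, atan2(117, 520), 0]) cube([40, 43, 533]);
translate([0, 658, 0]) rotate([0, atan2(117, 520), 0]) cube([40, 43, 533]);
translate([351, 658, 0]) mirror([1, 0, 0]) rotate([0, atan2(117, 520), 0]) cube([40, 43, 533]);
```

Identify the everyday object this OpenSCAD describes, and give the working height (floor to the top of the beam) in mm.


A sawhorse. The overall height is 593 mm.

A beam across two mirrored pairs of raked legs — a sawhorse. The beam's underside is at z = 520 (matching the legs' vertical rise in atan2(117, 520)) and the beam is 73 mm tall, so its top is at 520 + 73 = 593 mm. The raked legs top out at the beam's underside, so that is the highest point.


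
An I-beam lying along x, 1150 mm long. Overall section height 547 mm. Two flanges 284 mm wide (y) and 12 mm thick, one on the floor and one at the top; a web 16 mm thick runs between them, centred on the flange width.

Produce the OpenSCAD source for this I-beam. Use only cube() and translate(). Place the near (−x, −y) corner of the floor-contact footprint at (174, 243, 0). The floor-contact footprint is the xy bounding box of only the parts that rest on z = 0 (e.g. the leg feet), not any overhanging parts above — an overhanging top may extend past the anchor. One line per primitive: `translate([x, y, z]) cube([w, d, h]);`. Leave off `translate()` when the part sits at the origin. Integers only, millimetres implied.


translate([174, 243, 0]) cube([1150, 284, 12]);
translate([174, 377, 12]) cube([1150, 16, 523]);
translate([174, 243, 535]) cube([1150, 284, 12]);


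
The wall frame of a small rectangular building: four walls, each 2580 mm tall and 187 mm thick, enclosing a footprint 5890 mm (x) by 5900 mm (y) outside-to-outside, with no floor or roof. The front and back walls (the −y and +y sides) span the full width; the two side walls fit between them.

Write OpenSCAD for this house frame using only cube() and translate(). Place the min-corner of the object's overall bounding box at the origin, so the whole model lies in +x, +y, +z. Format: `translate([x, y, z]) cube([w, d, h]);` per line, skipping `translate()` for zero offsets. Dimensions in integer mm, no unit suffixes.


cube([5890, 187, 2580]);
translate([0, 5713, 0]) cube([5890, 187, 2580]);
translate([0, 187, 0]) cube([187, 5526, 2580]);
translate([5703, 187, 0]) cube([187, 5526, 2580]);
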